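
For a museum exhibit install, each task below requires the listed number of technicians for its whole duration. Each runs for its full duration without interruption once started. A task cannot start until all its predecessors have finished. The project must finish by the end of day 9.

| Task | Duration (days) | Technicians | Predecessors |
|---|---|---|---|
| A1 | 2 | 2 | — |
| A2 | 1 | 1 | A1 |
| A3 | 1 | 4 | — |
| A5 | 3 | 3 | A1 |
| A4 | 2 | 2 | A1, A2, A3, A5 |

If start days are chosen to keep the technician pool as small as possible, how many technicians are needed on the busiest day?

4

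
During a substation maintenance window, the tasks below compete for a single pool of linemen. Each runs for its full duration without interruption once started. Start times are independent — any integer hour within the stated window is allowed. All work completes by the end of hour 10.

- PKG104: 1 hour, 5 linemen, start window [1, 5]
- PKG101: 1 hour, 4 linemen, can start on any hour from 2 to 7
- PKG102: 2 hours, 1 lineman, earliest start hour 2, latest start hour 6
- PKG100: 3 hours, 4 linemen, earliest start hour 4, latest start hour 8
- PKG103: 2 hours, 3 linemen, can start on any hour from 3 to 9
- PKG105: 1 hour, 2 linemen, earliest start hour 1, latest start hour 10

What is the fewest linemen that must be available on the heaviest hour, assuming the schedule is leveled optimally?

Early-start (PKG104@1, PKG101@2, PKG102@2, PKG100@4, PKG103@3, PKG105@1) gives peak 7: h1:7  h2:5  h3:4  h4:7  h5:4  h6:4  h7:0  h8:0  h9:0  h10:0.
Shift PKG103→7, PKG105→3.
Schedule PKG104@1, PKG101@2, PKG102@2, PKG100@4, PKG103@7, PKG105@3: h1:5  h2:5  h3:3  h4:4  h5:4  h6:4  h7:3  h8:3  h9:0  h10:0 — peak 5.

5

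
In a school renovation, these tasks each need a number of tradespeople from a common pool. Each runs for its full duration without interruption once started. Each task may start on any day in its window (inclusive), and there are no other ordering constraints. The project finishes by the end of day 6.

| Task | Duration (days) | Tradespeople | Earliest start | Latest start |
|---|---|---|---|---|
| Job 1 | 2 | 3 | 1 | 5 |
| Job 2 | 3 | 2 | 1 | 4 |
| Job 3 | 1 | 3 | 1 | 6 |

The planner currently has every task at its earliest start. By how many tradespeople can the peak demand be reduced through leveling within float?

5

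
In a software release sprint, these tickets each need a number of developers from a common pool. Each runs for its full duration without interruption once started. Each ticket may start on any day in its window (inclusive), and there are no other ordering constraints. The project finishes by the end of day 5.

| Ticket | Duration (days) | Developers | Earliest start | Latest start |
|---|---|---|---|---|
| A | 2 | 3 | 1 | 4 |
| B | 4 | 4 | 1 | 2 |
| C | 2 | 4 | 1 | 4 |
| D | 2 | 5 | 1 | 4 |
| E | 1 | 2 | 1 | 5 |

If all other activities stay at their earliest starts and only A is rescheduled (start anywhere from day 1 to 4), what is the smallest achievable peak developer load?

A@1: d1:18  d2:16  d3:4  d4:4  d5:0 → peak 18
A@2: d1:15  d2:16  d3:7  d4:4  d5:0 → peak 16
A@3: d1:15  d2:13  d3:7  d4:7  d5:0 → peak 15
A@4: d1:15  d2:13  d3:4  d4:7  d5:3 → peak 15
Best is A@3, peak 15.

15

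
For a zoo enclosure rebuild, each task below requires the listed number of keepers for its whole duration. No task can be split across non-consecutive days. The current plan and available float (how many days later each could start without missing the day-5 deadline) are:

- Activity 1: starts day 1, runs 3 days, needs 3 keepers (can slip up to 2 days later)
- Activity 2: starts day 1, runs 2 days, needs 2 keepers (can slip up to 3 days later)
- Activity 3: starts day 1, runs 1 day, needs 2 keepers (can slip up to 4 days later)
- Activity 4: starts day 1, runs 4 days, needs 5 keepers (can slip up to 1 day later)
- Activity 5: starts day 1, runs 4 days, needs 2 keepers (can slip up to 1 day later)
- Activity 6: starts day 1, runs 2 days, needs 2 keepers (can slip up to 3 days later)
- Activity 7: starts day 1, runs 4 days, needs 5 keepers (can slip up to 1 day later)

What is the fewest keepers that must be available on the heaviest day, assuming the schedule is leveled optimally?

16

Early-start (Activity 1@1, Activity 2@1, Activity 3@1, Activity 4@1, Activity 5@1, Activity 6@1, Activity 7@1) gives peak 21: d1:21  d2:19  d3:15  d4:12  d5:0.
Shift Activity 2→4, Activity 6→4, Activity 7→2.
Schedule Activity 1@1, Activity 2@4, Activity 3@1, Activity 4@1, Activity 5@1, Activity 6@4, Activity 7@2: d1:12  d2:15  d3:15  d4:16  d5:9 — peak 16.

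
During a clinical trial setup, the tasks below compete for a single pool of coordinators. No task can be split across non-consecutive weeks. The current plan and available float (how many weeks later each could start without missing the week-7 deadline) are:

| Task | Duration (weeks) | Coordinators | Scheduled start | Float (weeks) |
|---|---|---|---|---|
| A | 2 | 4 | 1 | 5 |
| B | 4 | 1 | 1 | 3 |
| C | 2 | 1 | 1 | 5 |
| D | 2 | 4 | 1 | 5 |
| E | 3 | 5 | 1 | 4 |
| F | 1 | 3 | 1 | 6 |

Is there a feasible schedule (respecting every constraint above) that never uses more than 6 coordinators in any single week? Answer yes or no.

The minimum achievable peak is 7; 6 < 7, so no feasible schedule stays within the cap.

no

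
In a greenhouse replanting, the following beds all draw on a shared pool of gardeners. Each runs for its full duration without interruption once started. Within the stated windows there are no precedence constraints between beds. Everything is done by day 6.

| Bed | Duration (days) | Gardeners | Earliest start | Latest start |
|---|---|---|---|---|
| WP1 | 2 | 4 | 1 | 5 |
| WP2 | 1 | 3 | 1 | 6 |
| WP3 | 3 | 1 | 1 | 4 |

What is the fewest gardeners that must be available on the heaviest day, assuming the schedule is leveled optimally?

4

Early-start (WP1@1, WP2@1, WP3@1) gives peak 8: d1:8  d2:5  d3:1  d4:0  d5:0  d6:0.
Shift WP2→3, WP3→3.
Schedule WP1@1, WP2@3, WP3@3: d1:4  d2:4  d3:4  d4:1  d5:1  d6:0 — peak 4.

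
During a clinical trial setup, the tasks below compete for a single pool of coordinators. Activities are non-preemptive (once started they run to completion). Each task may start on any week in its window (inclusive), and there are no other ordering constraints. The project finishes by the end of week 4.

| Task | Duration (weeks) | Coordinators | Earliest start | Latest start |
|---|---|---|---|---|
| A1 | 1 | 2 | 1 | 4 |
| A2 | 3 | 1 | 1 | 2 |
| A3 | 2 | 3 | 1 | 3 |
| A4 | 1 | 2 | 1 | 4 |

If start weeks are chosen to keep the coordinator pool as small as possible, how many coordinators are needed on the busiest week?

Early-start (A1@1, A2@1, A3@1, A4@1) gives peak 8: w1:8  w2:4  w3:1  w4:0.
Shift A3→2, A4→4.
Schedule A1@1, A2@1, A3@2, A4@4: w1:3  w2:4  w3:4  w4:2 — peak 4.
Total coordinator-weeks = 13 over 4 weeks ⇒ peak ≥ ⌈13/4⌉ = 4, so 4 is optimal.

4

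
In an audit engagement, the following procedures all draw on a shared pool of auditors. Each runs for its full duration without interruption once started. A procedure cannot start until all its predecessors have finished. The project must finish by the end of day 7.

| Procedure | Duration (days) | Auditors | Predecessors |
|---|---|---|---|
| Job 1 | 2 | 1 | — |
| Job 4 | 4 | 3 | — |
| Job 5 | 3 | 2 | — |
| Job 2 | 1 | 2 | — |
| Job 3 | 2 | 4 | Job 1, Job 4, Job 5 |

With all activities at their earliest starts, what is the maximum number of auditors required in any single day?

8

Early-start schedule: Job 1@1, Job 4@1, Job 5@1, Job 2@1, Job 3@5.
Load per day: day 1: 8, day 2: 6, day 3: 5, day 4: 3, day 5: 4, day 6: 4, day 7: 0.
Peak is 8.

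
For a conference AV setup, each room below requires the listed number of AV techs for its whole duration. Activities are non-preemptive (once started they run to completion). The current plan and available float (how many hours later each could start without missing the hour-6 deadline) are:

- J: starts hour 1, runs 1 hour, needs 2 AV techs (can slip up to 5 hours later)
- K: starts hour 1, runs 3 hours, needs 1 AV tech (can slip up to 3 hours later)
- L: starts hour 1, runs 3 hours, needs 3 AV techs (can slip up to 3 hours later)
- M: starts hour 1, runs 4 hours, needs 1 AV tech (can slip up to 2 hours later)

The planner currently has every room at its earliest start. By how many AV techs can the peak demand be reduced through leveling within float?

Early-start peak: h1:7  h2:5  h3:5  h4:1  h5:0  h6:0 ⇒ 7.
Leveled (J@1, K@1, L@4, M@1): h1:4  h2:2  h3:2  h4:4  h5:3  h6:3 ⇒ 4.
Reduction 7 − 4 = 3.

3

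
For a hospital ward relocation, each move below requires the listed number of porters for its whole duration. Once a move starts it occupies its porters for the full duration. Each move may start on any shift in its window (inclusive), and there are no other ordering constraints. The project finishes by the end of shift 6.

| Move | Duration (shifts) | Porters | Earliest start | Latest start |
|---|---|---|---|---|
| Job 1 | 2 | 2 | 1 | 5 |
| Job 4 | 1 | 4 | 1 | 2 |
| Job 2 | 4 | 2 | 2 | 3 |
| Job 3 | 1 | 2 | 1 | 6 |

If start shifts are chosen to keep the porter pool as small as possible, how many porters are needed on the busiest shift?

4

Early-start (Job 1@1, Job 4@1, Job 2@2, Job 3@1) gives peak 8: s1:8  s2:4  s3:2  s4:2  s5:2  s6:0.
Shift Job 1→2, Job 3→4.
Schedule Job 1@2, Job 4@1, Job 2@2, Job 3@4: s1:4  s2:4  s3:4  s4:4  s5:2  s6:0 — peak 4.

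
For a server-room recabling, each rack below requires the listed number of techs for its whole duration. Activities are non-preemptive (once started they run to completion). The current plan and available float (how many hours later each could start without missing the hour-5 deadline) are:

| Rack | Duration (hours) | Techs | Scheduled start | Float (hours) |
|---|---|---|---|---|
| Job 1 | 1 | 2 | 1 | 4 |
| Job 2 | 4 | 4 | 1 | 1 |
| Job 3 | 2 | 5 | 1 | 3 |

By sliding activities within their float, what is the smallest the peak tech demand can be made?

Early-start (Job 1@1, Job 2@1, Job 3@1) gives peak 11: h1:11  h2:9  h3:4  h4:4  h5:0.
Shift Job 3→2.
Schedule Job 1@1, Job 2@1, Job 3@2: h1:6  h2:9  h3:9  h4:4  h5:0 — peak 9.

9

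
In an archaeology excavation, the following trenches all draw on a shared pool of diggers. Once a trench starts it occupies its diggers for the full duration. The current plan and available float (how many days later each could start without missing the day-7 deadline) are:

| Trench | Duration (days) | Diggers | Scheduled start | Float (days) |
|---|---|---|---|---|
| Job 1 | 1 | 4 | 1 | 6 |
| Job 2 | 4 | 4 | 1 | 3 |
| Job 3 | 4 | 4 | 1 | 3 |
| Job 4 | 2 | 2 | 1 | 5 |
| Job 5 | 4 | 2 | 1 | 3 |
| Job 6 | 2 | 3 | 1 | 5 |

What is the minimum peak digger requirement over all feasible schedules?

10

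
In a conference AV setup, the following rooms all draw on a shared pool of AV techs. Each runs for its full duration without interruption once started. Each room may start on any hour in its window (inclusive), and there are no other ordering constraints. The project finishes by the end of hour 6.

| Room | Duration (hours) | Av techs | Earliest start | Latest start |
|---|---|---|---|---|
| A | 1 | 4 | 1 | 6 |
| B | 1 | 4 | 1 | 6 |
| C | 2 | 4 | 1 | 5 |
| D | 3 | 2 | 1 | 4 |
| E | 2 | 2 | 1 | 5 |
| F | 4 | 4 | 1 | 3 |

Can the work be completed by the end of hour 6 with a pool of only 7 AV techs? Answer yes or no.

no

The minimum achievable peak is 8; 7 < 8, so no feasible schedule stays within the cap.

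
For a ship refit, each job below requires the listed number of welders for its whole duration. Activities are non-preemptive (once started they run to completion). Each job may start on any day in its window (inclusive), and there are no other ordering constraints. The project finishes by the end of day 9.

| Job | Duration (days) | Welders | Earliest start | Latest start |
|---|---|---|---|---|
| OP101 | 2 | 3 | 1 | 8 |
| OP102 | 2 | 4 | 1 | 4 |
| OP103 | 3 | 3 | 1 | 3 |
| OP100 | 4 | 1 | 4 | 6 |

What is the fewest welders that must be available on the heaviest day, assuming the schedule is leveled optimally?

4

Early-start (OP101@1, OP102@1, OP103@1, OP100@4) gives peak 10: d1:10  d2:10  d3:3  d4:1  d5:1  d6:1  d7:1  d8:0  d9:0.
Shift OP101→6, OP103→3.
Schedule OP101@6, OP102@1, OP103@3, OP100@4: d1:4  d2:4  d3:3  d4:4  d5:4  d6:4  d7:4  d8:0  d9:0 — peak 4.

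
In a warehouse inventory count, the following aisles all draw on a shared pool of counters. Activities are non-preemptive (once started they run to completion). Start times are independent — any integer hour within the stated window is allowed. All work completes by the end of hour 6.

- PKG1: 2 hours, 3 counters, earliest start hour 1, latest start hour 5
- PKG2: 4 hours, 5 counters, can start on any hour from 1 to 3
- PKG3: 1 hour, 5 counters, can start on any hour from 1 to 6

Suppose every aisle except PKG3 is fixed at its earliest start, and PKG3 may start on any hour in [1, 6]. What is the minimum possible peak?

8

PKG3@1: h1:13  h2:8  h3:5  h4:5  h5:0  h6:0 → peak 13
PKG3@2: h1:8  h2:13  h3:5  h4:5  h5:0  h6:0 → peak 13
PKG3@3: h1:8  h2:8  h3:10  h4:5  h5:0  h6:0 → peak 10
PKG3@4: h1:8  h2:8  h3:5  h4:10  h5:0  h6:0 → peak 10
PKG3@5: h1:8  h2:8  h3:5  h4:5  h5:5  h6:0 → peak 8
PKG3@6: h1:8  h2:8  h3:5  h4:5  h5:0  h6:5 → peak 8
Best is PKG3@5, peak 8.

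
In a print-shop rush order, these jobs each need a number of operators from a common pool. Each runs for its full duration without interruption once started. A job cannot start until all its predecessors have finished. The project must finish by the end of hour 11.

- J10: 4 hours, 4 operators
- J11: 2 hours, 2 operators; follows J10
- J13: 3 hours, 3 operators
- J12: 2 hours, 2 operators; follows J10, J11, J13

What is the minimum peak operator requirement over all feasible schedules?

4

Early-start (J10@1, J11@5, J13@1, J12@7) gives peak 7: h1:7  h2:7  h3:7  h4:4  h5:2  h6:2  h7:2  h8:2  h9:0  h10:0  h11:0.
Shift J13→7, J12→10.
Schedule J10@1, J11@5, J13@7, J12@10: h1:4  h2:4  h3:4  h4:4  h5:2  h6:2  h7:3  h8:3  h9:3  h10:2  h11:2 — peak 4.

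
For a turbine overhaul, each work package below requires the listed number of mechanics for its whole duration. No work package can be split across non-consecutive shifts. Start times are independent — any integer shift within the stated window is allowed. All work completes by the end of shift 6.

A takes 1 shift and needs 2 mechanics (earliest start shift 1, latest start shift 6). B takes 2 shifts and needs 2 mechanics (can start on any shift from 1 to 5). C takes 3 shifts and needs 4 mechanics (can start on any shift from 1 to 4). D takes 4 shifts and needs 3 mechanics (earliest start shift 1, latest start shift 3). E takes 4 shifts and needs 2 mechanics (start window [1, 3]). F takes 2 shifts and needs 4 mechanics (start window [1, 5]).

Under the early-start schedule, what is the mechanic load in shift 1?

17

At early start, shift 1 has: A, B, C, D, E, F.
Demand: 2 + 2 + 4 + 3 + 2 + 4 = 17.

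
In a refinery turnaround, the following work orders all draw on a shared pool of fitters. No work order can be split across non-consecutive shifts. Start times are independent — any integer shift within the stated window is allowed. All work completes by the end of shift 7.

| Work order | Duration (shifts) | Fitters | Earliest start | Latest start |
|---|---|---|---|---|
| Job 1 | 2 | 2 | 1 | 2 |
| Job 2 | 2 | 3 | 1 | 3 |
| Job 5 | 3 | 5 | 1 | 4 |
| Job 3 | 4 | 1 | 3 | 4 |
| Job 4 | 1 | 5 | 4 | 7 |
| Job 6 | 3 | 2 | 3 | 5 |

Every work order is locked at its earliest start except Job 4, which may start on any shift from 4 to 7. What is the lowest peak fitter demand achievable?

10

Job 4@4: s1:10  s2:10  s3:8  s4:8  s5:3  s6:1  s7:0 → peak 10
Job 4@5: s1:10  s2:10  s3:8  s4:3  s5:8  s6:1  s7:0 → peak 10
Job 4@6: s1:10  s2:10  s3:8  s4:3  s5:3  s6:6  s7:0 → peak 10
Job 4@7: s1:10  s2:10  s3:8  s4:3  s5:3  s6:1  s7:5 → peak 10
Best is Job 4@4, peak 10.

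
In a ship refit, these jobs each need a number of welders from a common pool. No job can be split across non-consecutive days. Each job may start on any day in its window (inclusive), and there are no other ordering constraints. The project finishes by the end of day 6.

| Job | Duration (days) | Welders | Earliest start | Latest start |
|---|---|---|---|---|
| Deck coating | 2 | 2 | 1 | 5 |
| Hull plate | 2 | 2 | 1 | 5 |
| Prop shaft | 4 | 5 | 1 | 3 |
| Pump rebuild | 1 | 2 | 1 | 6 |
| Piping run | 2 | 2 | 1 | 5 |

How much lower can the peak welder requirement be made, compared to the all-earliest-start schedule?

Early-start peak: d1:13  d2:11  d3:5  d4:5  d5:0  d6:0 ⇒ 13.
Leveled (Deck coating@1, Hull plate@1, Prop shaft@3, Pump rebuild@1, Piping run@2): d1:6  d2:6  d3:7  d4:5  d5:5  d6:5 ⇒ 7.
Reduction 13 − 7 = 6.

6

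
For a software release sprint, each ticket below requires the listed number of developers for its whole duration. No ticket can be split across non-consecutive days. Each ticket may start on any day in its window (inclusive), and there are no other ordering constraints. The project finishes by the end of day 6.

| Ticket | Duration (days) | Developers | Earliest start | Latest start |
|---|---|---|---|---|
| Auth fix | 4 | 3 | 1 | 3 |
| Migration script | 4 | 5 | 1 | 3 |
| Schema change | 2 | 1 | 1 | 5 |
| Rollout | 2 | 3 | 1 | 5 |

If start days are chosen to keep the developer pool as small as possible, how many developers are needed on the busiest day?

Early-start (Auth fix@1, Migration script@1, Schema change@1, Rollout@1) gives peak 12: d1:12  d2:12  d3:8  d4:8  d5:0  d6:0.
Shift Schema change→5, Rollout→5.
Schedule Auth fix@1, Migration script@1, Schema change@5, Rollout@5: d1:8  d2:8  d3:8  d4:8  d5:4  d6:4 — peak 8.

8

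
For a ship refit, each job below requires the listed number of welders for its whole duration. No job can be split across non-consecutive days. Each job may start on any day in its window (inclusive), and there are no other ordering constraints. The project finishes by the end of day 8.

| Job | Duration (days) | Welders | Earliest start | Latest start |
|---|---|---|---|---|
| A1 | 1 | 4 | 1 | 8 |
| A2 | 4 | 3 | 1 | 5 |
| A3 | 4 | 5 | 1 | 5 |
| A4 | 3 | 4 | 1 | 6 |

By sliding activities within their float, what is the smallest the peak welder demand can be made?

Early-start (A1@1, A2@1, A3@1, A4@1) gives peak 16: d1:16  d2:12  d3:12  d4:8  d5:0  d6:0  d7:0  d8:0.
Shift A3→5, A4→2.
Schedule A1@1, A2@1, A3@5, A4@2: d1:7  d2:7  d3:7  d4:7  d5:5  d6:5  d7:5  d8:5 — peak 7.

7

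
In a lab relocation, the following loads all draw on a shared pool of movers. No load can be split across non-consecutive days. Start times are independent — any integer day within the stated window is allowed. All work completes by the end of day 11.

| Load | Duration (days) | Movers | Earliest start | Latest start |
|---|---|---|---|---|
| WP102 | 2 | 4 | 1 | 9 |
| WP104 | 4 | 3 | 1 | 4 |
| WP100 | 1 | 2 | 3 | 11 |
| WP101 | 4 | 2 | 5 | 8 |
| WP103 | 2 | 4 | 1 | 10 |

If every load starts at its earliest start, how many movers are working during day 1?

11

At early start, day 1 has: WP102, WP104, WP103.
Demand: 4 + 3 + 4 = 11.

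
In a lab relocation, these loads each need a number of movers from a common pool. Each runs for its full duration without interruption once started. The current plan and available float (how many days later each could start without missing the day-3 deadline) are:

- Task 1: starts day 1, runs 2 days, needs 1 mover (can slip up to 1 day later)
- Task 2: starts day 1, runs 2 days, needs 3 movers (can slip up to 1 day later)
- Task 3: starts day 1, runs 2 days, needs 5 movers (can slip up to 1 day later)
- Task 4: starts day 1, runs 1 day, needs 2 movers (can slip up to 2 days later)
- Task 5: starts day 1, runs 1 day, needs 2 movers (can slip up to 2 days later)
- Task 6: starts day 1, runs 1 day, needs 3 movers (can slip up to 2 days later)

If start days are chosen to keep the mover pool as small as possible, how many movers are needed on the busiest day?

9

Early-start (Task 1@1, Task 2@1, Task 3@1, Task 4@1, Task 5@1, Task 6@1) gives peak 16: d1:16  d2:9  d3:0.
Shift Task 4→3, Task 5→3, Task 6→3.
Schedule Task 1@1, Task 2@1, Task 3@1, Task 4@3, Task 5@3, Task 6@3: d1:9  d2:9  d3:7 — peak 9.
Total mover-days = 25 over 3 days ⇒ peak ≥ ⌈25/3⌉ = 9, so 9 is optimal.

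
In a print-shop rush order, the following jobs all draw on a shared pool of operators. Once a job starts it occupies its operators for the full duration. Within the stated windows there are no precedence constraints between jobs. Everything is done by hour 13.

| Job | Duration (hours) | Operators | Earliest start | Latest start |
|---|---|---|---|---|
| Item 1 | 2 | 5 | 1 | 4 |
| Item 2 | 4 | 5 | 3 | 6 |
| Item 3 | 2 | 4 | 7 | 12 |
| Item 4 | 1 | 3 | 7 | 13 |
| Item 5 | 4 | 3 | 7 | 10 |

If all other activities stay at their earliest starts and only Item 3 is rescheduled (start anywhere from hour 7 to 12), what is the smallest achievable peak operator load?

Item 3@7: h1:5  h2:5  h3:5  h4:5  h5:5  h6:5  h7:10  h8:7  h9:3  h10:3  h11:0  h12:0  h13:0 → peak 10
Item 3@8: h1:5  h2:5  h3:5  h4:5  h5:5  h6:5  h7:6  h8:7  h9:7  h10:3  h11:0  h12:0  h13:0 → peak 7
Item 3@9: h1:5  h2:5  h3:5  h4:5  h5:5  h6:5  h7:6  h8:3  h9:7  h10:7  h11:0  h12:0  h13:0 → peak 7
Item 3@10: h1:5  h2:5  h3:5  h4:5  h5:5  h6:5  h7:6  h8:3  h9:3  h10:7  h11:4  h12:0  h13:0 → peak 7
Item 3@11: h1:5  h2:5  h3:5  h4:5  h5:5  h6:5  h7:6  h8:3  h9:3  h10:3  h11:4  h12:4  h13:0 → peak 6
Item 3@12: h1:5  h2:5  h3:5  h4:5  h5:5  h6:5  h7:6  h8:3  h9:3  h10:3  h11:0  h12:4  h13:4 → peak 6
Best is Item 3@11, peak 6.

6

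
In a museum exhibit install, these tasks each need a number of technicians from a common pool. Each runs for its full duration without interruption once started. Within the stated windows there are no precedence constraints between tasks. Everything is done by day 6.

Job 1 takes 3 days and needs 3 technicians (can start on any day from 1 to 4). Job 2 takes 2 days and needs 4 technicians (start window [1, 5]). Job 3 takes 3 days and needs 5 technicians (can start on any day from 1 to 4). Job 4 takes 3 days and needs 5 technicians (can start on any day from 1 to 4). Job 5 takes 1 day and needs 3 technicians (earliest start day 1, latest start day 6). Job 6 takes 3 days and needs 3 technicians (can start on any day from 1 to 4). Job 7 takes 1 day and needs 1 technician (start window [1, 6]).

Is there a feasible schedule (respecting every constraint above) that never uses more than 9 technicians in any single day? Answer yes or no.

Total technician-days = 60; over 6 days the average is 60/6 > 9, so some day must exceed 9.

no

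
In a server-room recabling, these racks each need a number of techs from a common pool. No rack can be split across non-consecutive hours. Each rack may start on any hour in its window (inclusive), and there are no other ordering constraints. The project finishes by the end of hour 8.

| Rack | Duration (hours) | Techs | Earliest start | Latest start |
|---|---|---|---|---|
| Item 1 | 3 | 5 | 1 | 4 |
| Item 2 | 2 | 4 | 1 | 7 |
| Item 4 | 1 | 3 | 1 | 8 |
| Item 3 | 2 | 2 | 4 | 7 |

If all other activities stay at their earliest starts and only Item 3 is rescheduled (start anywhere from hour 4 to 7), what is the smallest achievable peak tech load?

Item 3@4: h1:12  h2:9  h3:5  h4:2  h5:2  h6:0  h7:0  h8:0 → peak 12
Item 3@5: h1:12  h2:9  h3:5  h4:0  h5:2  h6:2  h7:0  h8:0 → peak 12
Item 3@6: h1:12  h2:9  h3:5  h4:0  h5:0  h6:2  h7:2  h8:0 → peak 12
Item 3@7: h1:12  h2:9  h3:5  h4:0  h5:0  h6:0  h7:2  h8:2 → peak 12
Best is Item 3@4, peak 12.

12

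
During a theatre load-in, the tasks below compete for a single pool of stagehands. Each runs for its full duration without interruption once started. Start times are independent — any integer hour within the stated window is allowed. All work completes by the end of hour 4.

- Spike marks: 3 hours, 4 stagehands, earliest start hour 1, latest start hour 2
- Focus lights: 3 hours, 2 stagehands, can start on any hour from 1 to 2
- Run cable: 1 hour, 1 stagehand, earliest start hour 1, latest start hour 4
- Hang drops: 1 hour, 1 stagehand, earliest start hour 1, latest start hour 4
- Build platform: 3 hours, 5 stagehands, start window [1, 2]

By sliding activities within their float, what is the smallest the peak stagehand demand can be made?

11

Early-start (Spike marks@1, Focus lights@1, Run cable@1, Hang drops@1, Build platform@1) gives peak 13: h1:13  h2:11  h3:11  h4:0.
Shift Build platform→2.
Schedule Spike marks@1, Focus lights@1, Run cable@1, Hang drops@1, Build platform@2: h1:8  h2:11  h3:11  h4:5 — peak 11.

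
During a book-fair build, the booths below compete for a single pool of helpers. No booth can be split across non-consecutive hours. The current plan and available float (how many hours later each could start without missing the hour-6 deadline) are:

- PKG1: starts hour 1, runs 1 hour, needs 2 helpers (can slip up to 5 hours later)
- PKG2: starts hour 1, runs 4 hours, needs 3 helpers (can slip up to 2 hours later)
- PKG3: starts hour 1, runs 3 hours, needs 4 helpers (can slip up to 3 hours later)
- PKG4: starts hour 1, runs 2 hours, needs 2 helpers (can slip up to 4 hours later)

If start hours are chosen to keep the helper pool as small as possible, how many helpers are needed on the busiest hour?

Early-start (PKG1@1, PKG2@1, PKG3@1, PKG4@1) gives peak 11: h1:11  h2:9  h3:7  h4:3  h5:0  h6:0.
Shift PKG3→2, PKG4→5.
Schedule PKG1@1, PKG2@1, PKG3@2, PKG4@5: h1:5  h2:7  h3:7  h4:7  h5:2  h6:2 — peak 7.

7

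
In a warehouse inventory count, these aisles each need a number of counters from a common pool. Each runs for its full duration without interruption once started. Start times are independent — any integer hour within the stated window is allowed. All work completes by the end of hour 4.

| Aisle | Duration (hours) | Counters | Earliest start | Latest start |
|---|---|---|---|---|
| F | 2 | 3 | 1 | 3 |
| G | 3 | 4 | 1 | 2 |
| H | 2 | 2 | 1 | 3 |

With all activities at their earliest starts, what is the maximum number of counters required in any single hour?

Early-start schedule: F@1, G@1, H@1.
Load per hour: hour 1: 9, hour 2: 9, hour 3: 4, hour 4: 0.
Peak is 9.

9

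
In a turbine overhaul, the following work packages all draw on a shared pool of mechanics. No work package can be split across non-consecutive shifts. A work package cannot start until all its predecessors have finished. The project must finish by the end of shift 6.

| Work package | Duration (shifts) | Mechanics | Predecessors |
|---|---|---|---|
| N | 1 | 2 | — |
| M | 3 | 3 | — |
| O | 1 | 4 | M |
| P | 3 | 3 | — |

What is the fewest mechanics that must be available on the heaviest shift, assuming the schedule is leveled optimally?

6

Early-start (N@1, M@1, O@4, P@1) gives peak 8: s1:8  s2:6  s3:6  s4:4  s5:0  s6:0.
Shift O→5, P→2.
Schedule N@1, M@1, O@5, P@2: s1:5  s2:6  s3:6  s4:3  s5:4  s6:0 — peak 6.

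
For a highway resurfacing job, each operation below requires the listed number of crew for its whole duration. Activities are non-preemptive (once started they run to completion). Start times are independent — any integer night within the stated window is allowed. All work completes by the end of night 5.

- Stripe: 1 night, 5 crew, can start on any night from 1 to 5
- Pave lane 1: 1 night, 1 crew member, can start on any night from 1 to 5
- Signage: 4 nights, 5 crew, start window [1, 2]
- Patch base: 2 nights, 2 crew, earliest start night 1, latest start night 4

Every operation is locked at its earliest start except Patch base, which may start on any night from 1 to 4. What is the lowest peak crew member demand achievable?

11

Patch base@1: n1:13  n2:7  n3:5  n4:5  n5:0 → peak 13
Patch base@2: n1:11  n2:7  n3:7  n4:5  n5:0 → peak 11
Patch base@3: n1:11  n2:5  n3:7  n4:7  n5:0 → peak 11
Patch base@4: n1:11  n2:5  n3:5  n4:7  n5:2 → peak 11
Best is Patch base@2, peak 11.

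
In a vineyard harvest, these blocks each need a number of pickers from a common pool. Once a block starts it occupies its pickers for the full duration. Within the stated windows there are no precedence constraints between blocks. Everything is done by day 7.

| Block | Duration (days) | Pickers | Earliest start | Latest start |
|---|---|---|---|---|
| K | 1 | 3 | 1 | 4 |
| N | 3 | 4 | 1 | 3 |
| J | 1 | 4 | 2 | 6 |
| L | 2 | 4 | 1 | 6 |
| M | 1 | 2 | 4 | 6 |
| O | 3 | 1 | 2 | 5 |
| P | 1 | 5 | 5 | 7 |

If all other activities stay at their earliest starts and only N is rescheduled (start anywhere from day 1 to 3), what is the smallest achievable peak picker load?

N@1: d1:11  d2:13  d3:5  d4:3  d5:5  d6:0  d7:0 → peak 13
N@2: d1:7  d2:13  d3:5  d4:7  d5:5  d6:0  d7:0 → peak 13
N@3: d1:7  d2:9  d3:5  d4:7  d5:9  d6:0  d7:0 → peak 9
Best is N@3, peak 9.

9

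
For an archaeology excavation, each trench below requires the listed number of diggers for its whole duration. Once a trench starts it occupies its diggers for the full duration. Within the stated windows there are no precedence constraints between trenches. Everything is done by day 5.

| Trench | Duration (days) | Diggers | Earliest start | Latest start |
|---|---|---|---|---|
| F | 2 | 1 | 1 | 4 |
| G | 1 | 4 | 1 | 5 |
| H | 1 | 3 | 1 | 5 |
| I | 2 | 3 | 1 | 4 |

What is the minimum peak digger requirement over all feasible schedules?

4

Early-start (F@1, G@1, H@1, I@1) gives peak 11: d1:11  d2:4  d3:0  d4:0  d5:0.
Shift G→3, I→4.
Schedule F@1, G@3, H@1, I@4: d1:4  d2:1  d3:4  d4:3  d5:3 — peak 4.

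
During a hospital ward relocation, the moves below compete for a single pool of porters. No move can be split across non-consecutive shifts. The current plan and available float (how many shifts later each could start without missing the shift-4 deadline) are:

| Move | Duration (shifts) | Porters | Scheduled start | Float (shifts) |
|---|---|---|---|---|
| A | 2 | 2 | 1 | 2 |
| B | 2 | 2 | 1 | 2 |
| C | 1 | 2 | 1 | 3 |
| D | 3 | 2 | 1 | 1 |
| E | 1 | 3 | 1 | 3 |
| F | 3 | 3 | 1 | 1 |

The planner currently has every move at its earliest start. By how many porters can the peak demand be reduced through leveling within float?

7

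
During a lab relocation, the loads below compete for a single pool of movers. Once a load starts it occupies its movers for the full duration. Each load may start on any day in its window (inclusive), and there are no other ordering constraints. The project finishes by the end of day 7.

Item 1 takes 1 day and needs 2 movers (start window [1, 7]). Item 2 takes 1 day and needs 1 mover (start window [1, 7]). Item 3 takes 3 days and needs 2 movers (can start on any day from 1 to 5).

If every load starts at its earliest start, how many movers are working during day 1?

At early start, day 1 has: Item 1, Item 2, Item 3.
Demand: 2 + 1 + 2 = 5.

5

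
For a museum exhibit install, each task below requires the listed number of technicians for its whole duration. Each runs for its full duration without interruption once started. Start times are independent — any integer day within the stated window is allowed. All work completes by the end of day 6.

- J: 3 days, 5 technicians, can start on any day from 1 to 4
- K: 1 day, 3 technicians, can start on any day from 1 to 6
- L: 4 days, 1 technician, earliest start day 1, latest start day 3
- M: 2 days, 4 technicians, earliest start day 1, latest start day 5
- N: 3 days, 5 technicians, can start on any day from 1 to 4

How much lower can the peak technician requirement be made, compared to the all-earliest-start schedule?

Early-start peak: d1:18  d2:15  d3:11  d4:1  d5:0  d6:0 ⇒ 18.
Leveled (J@1, K@1, L@1, M@5, N@4): d1:9  d2:6  d3:6  d4:6  d5:9  d6:9 ⇒ 9.
Reduction 18 − 9 = 9.

9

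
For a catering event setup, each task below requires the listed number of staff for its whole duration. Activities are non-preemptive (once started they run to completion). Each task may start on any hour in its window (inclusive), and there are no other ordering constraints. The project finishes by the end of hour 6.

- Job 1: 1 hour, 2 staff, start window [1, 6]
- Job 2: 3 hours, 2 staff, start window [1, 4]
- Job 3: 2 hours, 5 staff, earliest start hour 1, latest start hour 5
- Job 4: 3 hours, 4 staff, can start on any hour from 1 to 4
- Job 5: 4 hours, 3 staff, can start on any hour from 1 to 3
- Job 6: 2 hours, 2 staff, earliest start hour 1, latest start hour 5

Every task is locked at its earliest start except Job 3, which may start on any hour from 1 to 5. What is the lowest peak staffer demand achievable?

13

Job 3@1: h1:18  h2:16  h3:9  h4:3  h5:0  h6:0 → peak 18
Job 3@2: h1:13  h2:16  h3:14  h4:3  h5:0  h6:0 → peak 16
Job 3@3: h1:13  h2:11  h3:14  h4:8  h5:0  h6:0 → peak 14
Job 3@4: h1:13  h2:11  h3:9  h4:8  h5:5  h6:0 → peak 13
Job 3@5: h1:13  h2:11  h3:9  h4:3  h5:5  h6:5 → peak 13
Best is Job 3@4, peak 13.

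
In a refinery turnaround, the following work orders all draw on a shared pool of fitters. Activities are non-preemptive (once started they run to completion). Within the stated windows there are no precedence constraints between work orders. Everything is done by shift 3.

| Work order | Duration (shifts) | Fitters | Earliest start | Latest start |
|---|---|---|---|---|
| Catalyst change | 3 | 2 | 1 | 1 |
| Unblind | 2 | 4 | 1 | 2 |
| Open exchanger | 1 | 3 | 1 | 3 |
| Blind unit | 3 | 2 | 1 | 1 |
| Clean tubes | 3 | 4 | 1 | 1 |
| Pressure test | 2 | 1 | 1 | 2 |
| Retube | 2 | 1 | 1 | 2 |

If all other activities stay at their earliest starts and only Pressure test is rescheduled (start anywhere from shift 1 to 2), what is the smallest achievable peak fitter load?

Pressure test@1: s1:17  s2:14  s3:8 → peak 17
Pressure test@2: s1:16  s2:14  s3:9 → peak 16
Best is Pressure test@2, peak 16.

16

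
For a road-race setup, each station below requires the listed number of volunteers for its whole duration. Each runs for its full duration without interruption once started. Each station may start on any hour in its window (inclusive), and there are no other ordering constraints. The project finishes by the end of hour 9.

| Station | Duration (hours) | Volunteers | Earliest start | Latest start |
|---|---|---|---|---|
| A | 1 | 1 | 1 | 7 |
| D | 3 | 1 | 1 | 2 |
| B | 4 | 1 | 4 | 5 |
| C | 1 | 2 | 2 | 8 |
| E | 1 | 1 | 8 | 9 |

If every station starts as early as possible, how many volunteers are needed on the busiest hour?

3

Early-start schedule: A@1, D@1, B@4, C@2, E@8.
Load per hour: hour 1: 2, hour 2: 3, hour 3: 1, hour 4: 1, hour 5: 1, hour 6: 1, hour 7: 1, hour 8: 1, hour 9: 0.
Peak is 3.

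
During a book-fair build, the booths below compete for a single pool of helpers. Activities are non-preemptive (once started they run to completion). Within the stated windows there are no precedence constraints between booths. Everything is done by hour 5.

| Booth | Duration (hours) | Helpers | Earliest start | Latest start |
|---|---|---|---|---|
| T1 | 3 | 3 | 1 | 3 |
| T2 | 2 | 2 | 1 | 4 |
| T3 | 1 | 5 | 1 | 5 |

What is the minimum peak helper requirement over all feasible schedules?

Early-start (T1@1, T2@1, T3@1) gives peak 10: h1:10  h2:5  h3:3  h4:0  h5:0.
Shift T3→4.
Schedule T1@1, T2@1, T3@4: h1:5  h2:5  h3:3  h4:5  h5:0 — peak 5.

5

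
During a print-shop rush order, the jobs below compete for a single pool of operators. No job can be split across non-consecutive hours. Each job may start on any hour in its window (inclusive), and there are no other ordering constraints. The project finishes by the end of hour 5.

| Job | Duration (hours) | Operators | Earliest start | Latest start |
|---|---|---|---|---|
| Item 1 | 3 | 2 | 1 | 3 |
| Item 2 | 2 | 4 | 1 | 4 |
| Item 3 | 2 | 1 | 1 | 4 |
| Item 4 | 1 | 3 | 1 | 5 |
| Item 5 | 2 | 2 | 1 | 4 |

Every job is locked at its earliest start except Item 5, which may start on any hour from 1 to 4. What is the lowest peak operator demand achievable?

Item 5@1: h1:12  h2:9  h3:2  h4:0  h5:0 → peak 12
Item 5@2: h1:10  h2:9  h3:4  h4:0  h5:0 → peak 10
Item 5@3: h1:10  h2:7  h3:4  h4:2  h5:0 → peak 10
Item 5@4: h1:10  h2:7  h3:2  h4:2  h5:2 → peak 10
Best is Item 5@2, peak 10.

10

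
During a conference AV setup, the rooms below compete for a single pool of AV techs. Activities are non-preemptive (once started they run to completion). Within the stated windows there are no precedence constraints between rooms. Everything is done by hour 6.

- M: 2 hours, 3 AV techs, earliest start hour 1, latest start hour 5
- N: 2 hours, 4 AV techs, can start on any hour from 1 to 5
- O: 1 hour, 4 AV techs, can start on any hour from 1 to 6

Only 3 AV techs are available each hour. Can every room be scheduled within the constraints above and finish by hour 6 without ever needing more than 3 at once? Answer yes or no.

no

The minimum achievable peak is 4; 3 < 4, so no feasible schedule stays within the cap.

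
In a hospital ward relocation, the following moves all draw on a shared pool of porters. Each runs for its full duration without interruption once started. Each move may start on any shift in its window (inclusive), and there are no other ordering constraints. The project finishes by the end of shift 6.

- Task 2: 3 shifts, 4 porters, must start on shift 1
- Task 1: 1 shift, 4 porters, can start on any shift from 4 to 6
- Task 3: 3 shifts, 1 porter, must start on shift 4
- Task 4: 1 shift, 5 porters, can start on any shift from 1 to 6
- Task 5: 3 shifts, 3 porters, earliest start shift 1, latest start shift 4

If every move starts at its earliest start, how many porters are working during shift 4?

At early start, shift 4 has: Task 1, Task 3.
Demand: 4 + 1 = 5.

5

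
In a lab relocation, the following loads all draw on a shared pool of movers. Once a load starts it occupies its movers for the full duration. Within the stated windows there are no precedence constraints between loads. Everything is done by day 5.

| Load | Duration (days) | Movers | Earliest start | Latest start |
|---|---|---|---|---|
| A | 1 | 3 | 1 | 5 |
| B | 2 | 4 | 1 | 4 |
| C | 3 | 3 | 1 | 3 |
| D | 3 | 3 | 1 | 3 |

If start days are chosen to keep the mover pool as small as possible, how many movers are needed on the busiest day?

7

Early-start (A@1, B@1, C@1, D@1) gives peak 13: d1:13  d2:10  d3:6  d4:0  d5:0.
Shift C→2, D→3.
Schedule A@1, B@1, C@2, D@3: d1:7  d2:7  d3:6  d4:6  d5:3 — peak 7.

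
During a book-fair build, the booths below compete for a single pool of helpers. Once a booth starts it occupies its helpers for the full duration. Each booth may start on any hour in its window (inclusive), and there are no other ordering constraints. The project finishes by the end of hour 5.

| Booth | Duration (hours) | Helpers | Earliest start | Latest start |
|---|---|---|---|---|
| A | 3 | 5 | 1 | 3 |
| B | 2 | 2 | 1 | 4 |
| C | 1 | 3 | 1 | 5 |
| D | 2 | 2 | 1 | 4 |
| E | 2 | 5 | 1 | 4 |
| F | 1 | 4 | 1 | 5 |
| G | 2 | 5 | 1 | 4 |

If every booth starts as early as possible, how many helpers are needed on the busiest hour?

26

Early-start schedule: A@1, B@1, C@1, D@1, E@1, F@1, G@1.
Load per hour: hour 1: 26, hour 2: 19, hour 3: 5, hour 4: 0, hour 5: 0.
Peak is 26.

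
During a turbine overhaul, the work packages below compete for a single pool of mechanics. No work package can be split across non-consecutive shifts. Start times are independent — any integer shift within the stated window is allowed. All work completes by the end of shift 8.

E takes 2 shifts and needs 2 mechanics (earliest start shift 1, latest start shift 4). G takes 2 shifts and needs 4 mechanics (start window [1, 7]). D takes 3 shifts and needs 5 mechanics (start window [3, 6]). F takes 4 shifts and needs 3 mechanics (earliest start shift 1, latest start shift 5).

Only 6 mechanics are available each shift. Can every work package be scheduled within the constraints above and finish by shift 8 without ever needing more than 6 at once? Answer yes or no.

no

The minimum achievable peak is 7; 6 < 7, so no feasible schedule stays within the cap.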